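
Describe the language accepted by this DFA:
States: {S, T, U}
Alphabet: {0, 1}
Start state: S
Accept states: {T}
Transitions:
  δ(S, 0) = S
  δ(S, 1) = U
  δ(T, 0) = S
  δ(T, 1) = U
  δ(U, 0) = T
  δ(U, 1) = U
Testing a few strings:
  '010' → accept
  '110' → accept
  '0' → reject
  '10' → accept
State roles: S=no suffix match; T=suffix is 10; U=one trailing 1
All binary strings ending with 10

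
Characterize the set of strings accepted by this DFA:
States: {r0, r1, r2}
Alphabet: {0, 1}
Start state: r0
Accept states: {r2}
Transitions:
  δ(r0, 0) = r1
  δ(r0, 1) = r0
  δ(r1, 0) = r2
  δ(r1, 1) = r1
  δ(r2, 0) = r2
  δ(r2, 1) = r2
Testing a few strings:
  '01' → reject
  '101' → reject
  '0' → reject
  '10' → reject
State roles: r0=zero 0's seen; r1=one 0 seen; r2=≥ two 0's seen
All binary strings containing at least two 0's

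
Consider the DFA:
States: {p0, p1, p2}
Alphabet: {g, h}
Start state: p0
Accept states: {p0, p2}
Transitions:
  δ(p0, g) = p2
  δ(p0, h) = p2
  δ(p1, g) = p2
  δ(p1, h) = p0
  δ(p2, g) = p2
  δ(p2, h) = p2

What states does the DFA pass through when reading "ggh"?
read 'g': p0 → p2
  read 'g': p2 → p2
  read 'h': p2 → p2
p0 -> p2 -> p2 -> p2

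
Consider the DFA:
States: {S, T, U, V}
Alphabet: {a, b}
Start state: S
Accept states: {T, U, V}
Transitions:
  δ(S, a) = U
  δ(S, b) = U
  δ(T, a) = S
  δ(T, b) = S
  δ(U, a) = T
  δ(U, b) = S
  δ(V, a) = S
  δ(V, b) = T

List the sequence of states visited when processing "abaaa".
read 'a': S → U
  read 'b': U → S
  read 'a': S → U
  read 'a': U → T
  read 'a': T → S
S -> U -> S -> U -> T -> S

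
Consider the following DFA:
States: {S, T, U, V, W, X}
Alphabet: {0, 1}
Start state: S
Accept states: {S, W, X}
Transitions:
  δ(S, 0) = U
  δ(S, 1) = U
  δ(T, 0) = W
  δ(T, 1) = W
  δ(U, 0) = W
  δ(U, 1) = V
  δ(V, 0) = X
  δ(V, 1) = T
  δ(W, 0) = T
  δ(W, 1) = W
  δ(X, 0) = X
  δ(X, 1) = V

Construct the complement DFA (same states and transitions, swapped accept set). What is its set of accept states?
Complement accept states = All states \ Original accept states
= {S, T, U, V, W, X} \ {S, W, X}
{T, U, V}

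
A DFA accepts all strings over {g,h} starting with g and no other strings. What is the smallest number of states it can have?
By Myhill–Nerode, count the distinguishable equivalence classes: three classes — empty / started with g / started with h (dead).
3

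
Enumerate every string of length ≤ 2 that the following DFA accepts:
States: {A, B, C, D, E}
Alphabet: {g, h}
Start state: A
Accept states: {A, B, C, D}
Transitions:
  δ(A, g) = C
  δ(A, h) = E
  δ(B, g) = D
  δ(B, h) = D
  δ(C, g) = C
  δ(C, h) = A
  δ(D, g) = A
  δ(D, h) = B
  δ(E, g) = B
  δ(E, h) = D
ε, g, gg, gh, hg, hh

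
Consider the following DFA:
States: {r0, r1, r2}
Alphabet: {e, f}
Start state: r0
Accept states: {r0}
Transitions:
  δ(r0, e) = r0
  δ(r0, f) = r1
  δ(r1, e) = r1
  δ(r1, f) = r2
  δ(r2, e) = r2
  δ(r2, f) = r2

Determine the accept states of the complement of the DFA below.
Complement accept states = All states \ Original accept states
= {r0, r1, r2} \ {r0}
{r1, r2}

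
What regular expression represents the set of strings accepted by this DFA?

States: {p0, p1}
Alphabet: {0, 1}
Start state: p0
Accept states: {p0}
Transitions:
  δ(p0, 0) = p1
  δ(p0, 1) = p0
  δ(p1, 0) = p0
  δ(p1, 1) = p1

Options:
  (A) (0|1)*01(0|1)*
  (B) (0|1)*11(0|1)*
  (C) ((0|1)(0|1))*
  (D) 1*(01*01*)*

Check each option against the DFA on short strings; one disagreement eliminates an option:
  (A) (0|1)*01(0|1)*: on ε the DFA stays in p0 and accepts (p0 ∈ Accept), but the regex does not match it → eliminate
  (B) (0|1)*11(0|1)*: on ε the DFA stays in p0 and accepts (p0 ∈ Accept), but the regex does not match it → eliminate
  (C) ((0|1)(0|1))*: on '1' the DFA goes p0 → p0 and accepts (p0 ∈ Accept), but the regex does not match it → eliminate
  (D) 1*(01*01*)*: agrees with the DFA on every string of length ≤ 6
Only (D) is consistent with the DFA.
(D) 1*(01*01*)*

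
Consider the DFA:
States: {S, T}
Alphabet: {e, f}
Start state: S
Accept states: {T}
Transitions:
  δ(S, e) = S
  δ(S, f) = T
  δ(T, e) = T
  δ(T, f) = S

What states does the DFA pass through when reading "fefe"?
read 'f': S → T
  read 'e': T → T
  read 'f': T → S
  read 'e': S → S
S -> T -> T -> S -> S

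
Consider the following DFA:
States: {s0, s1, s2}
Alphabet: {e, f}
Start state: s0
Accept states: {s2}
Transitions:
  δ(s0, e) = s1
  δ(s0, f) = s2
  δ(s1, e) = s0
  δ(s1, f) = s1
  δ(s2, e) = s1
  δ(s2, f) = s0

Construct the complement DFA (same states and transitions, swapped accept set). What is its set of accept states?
Complement accept states = All states \ Original accept states
= {s0, s1, s2} \ {s2}
{s0, s1}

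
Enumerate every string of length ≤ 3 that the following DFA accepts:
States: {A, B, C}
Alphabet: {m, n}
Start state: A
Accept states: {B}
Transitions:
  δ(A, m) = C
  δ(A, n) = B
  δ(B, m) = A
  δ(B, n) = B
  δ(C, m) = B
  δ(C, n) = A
n, mm, nn, mmn, mnn, nmn, nnn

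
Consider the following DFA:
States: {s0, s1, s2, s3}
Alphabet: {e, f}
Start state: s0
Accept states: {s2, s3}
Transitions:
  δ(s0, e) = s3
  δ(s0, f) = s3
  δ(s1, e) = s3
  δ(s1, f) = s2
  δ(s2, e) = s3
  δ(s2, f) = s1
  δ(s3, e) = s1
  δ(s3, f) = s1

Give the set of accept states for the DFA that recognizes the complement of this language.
Complement accept states = All states \ Original accept states
= {s0, s1, s2, s3} \ {s2, s3}
{s0, s1}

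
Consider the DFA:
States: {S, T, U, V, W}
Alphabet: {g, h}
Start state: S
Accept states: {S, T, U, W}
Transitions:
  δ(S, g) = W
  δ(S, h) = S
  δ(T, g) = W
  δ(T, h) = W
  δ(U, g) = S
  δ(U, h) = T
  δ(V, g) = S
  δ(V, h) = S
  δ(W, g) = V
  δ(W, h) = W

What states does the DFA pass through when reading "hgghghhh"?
read 'h': S → S
  read 'g': S → W
  read 'g': W → V
  read 'h': V → S
  read 'g': S → W
  read 'h': W → W
  read 'h': W → W
  read 'h': W → W
S -> S -> W -> V -> S -> W -> W -> W -> W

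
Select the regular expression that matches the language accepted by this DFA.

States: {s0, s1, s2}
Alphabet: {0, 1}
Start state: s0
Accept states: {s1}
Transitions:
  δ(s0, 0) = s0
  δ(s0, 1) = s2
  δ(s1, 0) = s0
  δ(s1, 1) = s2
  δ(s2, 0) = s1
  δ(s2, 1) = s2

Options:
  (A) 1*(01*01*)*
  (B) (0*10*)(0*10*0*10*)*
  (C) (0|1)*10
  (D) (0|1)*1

Check each option against the DFA on short strings; one disagreement eliminates an option:
  (A) 1*(01*01*)*: on ε the DFA stays in s0 and rejects (s0 ∉ Accept), but the regex matches it → eliminate
  (B) (0*10*)(0*10*0*10*)*: on '1' the DFA goes s0 → s2 and rejects (s2 ∉ Accept), but the regex matches it → eliminate
  (C) (0|1)*10: agrees with the DFA on every string of length ≤ 6
  (D) (0|1)*1: on '1' the DFA goes s0 → s2 and rejects (s2 ∉ Accept), but the regex matches it → eliminate
Only (C) is consistent with the DFA.
(C) (0|1)*10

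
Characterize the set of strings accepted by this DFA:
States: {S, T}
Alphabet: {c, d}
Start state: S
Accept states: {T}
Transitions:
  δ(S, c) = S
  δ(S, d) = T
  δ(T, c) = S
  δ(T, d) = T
Testing a few strings:
  'd' → accept
  'ddd' → accept
  'c' → reject
  'cc' → reject
State roles: S=last symbol not d; T=last symbol is d
All strings over {c,d} ending with d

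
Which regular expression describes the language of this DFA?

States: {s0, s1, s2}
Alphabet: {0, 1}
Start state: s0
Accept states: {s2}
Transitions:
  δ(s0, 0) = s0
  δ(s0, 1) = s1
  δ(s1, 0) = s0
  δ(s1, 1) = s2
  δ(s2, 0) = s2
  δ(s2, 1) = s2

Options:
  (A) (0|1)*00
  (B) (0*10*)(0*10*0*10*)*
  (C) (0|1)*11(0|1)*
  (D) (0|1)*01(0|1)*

Check each option against the DFA on short strings; one disagreement eliminates an option:
  (A) (0|1)*00: on '00' the DFA goes s0 → s0 → s0 and rejects (s0 ∉ Accept), but the regex matches it → eliminate
  (B) (0*10*)(0*10*0*10*)*: on '1' the DFA goes s0 → s1 and rejects (s1 ∉ Accept), but the regex matches it → eliminate
  (C) (0|1)*11(0|1)*: agrees with the DFA on every string of length ≤ 6
  (D) (0|1)*01(0|1)*: on '01' the DFA goes s0 → s0 → s1 and rejects (s1 ∉ Accept), but the regex matches it → eliminate
Only (C) is consistent with the DFA.
(C) (0|1)*11(0|1)*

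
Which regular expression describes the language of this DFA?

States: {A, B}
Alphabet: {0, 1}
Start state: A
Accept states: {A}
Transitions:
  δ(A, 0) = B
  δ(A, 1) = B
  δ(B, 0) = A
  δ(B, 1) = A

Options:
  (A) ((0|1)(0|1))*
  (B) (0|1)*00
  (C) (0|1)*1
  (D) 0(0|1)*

Check each option against the DFA on short strings; one disagreement eliminates an option:
  (A) ((0|1)(0|1))*: agrees with the DFA on every string of length ≤ 6
  (B) (0|1)*00: on ε the DFA stays in A and accepts (A ∈ Accept), but the regex does not match it → eliminate
  (C) (0|1)*1: on ε the DFA stays in A and accepts (A ∈ Accept), but the regex does not match it → eliminate
  (D) 0(0|1)*: on ε the DFA stays in A and accepts (A ∈ Accept), but the regex does not match it → eliminate
Only (A) is consistent with the DFA.
(A) ((0|1)(0|1))*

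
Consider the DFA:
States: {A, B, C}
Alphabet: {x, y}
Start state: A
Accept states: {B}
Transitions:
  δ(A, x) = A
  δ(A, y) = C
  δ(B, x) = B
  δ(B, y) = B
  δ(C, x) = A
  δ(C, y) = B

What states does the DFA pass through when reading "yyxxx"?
read 'y': A → C
  read 'y': C → B
  read 'x': B → B
  read 'x': B → B
  read 'x': B → B
A -> C -> B -> B -> B -> B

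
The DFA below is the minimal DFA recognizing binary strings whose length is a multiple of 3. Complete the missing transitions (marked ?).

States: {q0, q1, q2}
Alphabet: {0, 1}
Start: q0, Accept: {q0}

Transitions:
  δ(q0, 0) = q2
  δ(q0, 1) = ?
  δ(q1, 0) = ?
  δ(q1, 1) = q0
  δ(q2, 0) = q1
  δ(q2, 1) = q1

From the language and accept set, identify what each state tracks — q0: length ≡ 0 (mod 3); q1: length ≡ 2 (mod 3); q2: length ≡ 1 (mod 3).
Each missing δ(q, a) is the state matching the new tracked value after reading a.
δ(q0, 1) = q2; δ(q1, 0) = q0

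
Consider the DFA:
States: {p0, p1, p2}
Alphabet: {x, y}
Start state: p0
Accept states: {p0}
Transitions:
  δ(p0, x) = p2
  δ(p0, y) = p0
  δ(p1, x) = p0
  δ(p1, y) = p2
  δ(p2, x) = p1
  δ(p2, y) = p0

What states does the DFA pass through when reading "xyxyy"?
read 'x': p0 → p2
  read 'y': p2 → p0
  read 'x': p0 → p2
  read 'y': p2 → p0
  read 'y': p0 → p0
p0 -> p2 -> p0 -> p2 -> p0 -> p0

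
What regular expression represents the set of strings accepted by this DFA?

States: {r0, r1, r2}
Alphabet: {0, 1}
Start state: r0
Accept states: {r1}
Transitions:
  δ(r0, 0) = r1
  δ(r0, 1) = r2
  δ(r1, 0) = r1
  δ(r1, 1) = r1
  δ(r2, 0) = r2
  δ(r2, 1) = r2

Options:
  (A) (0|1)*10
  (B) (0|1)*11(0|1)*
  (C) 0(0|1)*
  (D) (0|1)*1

Check each option against the DFA on short strings; one disagreement eliminates an option:
  (A) (0|1)*10: on '0' the DFA goes r0 → r1 and accepts (r1 ∈ Accept), but the regex does not match it → eliminate
  (B) (0|1)*11(0|1)*: on '0' the DFA goes r0 → r1 and accepts (r1 ∈ Accept), but the regex does not match it → eliminate
  (C) 0(0|1)*: agrees with the DFA on every string of length ≤ 6
  (D) (0|1)*1: on '0' the DFA goes r0 → r1 and accepts (r1 ∈ Accept), but the regex does not match it → eliminate
Only (C) is consistent with the DFA.
(C) 0(0|1)*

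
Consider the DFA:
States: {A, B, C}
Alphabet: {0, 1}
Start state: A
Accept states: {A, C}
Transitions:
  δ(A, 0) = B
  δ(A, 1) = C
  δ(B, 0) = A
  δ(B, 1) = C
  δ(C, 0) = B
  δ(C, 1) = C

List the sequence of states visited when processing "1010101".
read '1': A → C
  read '0': C → B
  read '1': B → C
  read '0': C → B
  read '1': B → C
  read '0': C → B
  read '1': B → C
A -> C -> B -> C -> B -> C -> B -> C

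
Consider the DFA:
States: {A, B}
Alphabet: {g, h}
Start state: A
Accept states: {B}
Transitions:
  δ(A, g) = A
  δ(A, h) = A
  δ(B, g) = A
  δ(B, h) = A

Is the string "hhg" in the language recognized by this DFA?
Processing string "hhg":
  A --h--> A
  A --h--> A
  A --g--> A
Final state: A
Accept states: {B}
No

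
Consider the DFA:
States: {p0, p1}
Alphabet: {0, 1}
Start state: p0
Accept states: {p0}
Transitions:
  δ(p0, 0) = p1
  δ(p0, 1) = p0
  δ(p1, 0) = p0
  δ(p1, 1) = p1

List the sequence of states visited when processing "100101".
read '1': p0 → p0
  read '0': p0 → p1
  read '0': p1 → p0
  read '1': p0 → p0
  read '0': p0 → p1
  read '1': p1 → p1
p0 -> p0 -> p1 -> p0 -> p0 -> p1 -> p1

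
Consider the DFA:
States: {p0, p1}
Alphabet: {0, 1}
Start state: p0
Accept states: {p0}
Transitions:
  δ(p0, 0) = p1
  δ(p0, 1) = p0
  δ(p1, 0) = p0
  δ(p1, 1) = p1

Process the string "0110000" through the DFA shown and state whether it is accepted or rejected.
Processing string "0110000":
  p0 --0--> p1
  p1 --1--> p1
  p1 --1--> p1
  p1 --0--> p0
  p0 --0--> p1
  p1 --0--> p0
  p0 --0--> p1
Final state: p1
Accept states: {p0}
No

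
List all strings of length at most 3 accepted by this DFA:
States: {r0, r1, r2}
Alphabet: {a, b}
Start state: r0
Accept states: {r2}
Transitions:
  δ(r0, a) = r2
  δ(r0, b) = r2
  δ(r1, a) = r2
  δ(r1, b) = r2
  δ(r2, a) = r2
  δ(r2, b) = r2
a, b, aa, ab, ba, bb, aaa, aab, aba, abb, baa, bab, bba, bbb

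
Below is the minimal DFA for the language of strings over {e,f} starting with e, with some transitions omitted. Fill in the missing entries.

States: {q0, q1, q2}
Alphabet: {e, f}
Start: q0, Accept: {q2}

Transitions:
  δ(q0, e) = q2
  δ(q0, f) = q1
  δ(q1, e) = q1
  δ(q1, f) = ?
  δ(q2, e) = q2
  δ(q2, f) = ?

From the language and accept set, identify what each state tracks — q0: no input read; q1: started with f (dead); q2: started with e.
Each missing δ(q, a) is the state matching the new tracked value after reading a.
δ(q1, f) = q1; δ(q2, f) = q2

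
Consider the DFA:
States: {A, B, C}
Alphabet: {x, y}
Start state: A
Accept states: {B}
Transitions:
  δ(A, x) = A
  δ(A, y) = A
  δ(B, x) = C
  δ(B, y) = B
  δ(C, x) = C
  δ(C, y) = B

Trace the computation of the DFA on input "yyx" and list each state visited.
read 'y': A → A
  read 'y': A → A
  read 'x': A → A
A -> A -> A -> A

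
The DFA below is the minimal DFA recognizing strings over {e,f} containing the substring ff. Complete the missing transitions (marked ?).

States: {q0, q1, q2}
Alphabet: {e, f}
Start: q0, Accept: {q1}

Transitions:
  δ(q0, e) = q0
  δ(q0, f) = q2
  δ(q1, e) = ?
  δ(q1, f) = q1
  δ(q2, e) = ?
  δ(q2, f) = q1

From the language and accept set, identify what each state tracks — q0: no progress toward ff; q1: substring ff seen; q2: one trailing f.
Each missing δ(q, a) is the state matching the new tracked value after reading a.
δ(q1, e) = q1; δ(q2, e) = q0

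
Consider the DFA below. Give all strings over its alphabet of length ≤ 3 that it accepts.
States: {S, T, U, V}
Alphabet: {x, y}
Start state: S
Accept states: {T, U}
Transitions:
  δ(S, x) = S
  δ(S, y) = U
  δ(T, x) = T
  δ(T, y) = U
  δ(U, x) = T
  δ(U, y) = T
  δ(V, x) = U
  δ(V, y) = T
y, xy, yx, yy, xxy, xyx, xyy, yxx, yxy, yyx, yyy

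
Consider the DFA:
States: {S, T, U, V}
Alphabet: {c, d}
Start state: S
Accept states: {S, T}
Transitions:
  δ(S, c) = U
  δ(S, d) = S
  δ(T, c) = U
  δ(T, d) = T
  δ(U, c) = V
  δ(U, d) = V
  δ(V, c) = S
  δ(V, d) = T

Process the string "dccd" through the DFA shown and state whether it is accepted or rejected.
Processing string "dccd":
  S --d--> S
  S --c--> U
  U --c--> V
  V --d--> T
Final state: T
Accept states: {S, T}
Yes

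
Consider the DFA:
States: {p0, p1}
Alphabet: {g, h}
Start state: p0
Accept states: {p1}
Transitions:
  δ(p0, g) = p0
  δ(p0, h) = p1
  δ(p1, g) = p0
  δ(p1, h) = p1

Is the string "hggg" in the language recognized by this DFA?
Processing string "hggg":
  p0 --h--> p1
  p1 --g--> p0
  p0 --g--> p0
  p0 --g--> p0
Final state: p0
Accept states: {p1}
No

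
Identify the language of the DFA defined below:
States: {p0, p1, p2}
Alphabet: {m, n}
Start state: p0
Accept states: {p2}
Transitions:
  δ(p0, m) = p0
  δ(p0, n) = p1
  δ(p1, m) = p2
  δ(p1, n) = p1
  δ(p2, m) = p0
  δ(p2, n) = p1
Testing a few strings:
  'mm' → reject
  'nn' → reject
  'nm' → accept
  'nnm' → accept
State roles: p0=no suffix match; p1=one trailing n; p2=suffix is nm
All strings over {m,n} ending with nm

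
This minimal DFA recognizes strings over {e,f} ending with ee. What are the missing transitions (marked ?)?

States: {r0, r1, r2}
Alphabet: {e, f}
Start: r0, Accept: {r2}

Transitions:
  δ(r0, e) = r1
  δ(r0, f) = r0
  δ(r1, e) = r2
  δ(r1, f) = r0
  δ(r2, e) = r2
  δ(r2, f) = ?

From the language and accept set, identify what each state tracks — r0: last symbol not e; r1: one trailing e; r2: two trailing e's.
Each missing δ(q, a) is the state matching the new tracked value after reading a.
δ(r2, f) = r0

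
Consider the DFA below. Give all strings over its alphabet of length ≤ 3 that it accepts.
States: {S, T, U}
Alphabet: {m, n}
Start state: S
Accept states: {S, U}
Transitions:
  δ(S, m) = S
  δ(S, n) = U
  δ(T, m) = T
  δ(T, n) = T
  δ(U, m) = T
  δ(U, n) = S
ε, m, n, mm, mn, nn, mmm, mmn, mnn, nnm, nnn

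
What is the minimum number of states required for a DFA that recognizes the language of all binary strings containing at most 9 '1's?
By Myhill–Nerode, count the distinguishable equivalence classes: 11 classes — having seen 0, 1, …, 9, or >9 copies of '1'; counts 0 through 9 are accepting and >9 is dead.
11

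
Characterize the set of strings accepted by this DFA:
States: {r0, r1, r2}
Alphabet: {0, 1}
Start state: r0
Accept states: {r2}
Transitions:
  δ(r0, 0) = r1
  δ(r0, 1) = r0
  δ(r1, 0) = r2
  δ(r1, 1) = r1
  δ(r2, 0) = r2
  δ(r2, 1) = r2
Testing a few strings:
  '0' → reject
  '01' → reject
  '10' → reject
  '101' → reject
State roles: r0=zero 0's seen; r1=one 0 seen; r2=≥ two 0's seen
All binary strings containing at least two 0's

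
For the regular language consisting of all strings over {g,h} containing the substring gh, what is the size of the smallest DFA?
By Myhill–Nerode, count the distinguishable equivalence classes: 3 classes — one per longest suffix of the input that is a prefix of 'gh' (lengths 0 through 1), plus an absorbing 'already seen gh' class.
3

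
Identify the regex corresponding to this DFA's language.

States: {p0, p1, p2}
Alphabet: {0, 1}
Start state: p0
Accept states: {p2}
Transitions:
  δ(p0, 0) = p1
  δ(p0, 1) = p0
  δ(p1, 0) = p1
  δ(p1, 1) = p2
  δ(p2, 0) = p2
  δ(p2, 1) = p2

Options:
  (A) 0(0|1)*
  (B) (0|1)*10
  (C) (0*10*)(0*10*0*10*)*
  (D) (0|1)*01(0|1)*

Check each option against the DFA on short strings; one disagreement eliminates an option:
  (A) 0(0|1)*: on '0' the DFA goes p0 → p1 and rejects (p1 ∉ Accept), but the regex matches it → eliminate
  (B) (0|1)*10: on '01' the DFA goes p0 → p1 → p2 and accepts (p2 ∈ Accept), but the regex does not match it → eliminate
  (C) (0*10*)(0*10*0*10*)*: on '1' the DFA goes p0 → p0 and rejects (p0 ∉ Accept), but the regex matches it → eliminate
  (D) (0|1)*01(0|1)*: agrees with the DFA on every string of length ≤ 6
Only (D) is consistent with the DFA.
(D) (0|1)*01(0|1)*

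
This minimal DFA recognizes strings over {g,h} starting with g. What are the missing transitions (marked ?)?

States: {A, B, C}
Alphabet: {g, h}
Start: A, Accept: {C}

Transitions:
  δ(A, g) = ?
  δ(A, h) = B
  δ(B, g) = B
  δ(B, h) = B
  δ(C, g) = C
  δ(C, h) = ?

From the language and accept set, identify what each state tracks — A: no input read; B: started with h (dead); C: started with g.
Each missing δ(q, a) is the state matching the new tracked value after reading a.
δ(A, g) = C; δ(C, h) = C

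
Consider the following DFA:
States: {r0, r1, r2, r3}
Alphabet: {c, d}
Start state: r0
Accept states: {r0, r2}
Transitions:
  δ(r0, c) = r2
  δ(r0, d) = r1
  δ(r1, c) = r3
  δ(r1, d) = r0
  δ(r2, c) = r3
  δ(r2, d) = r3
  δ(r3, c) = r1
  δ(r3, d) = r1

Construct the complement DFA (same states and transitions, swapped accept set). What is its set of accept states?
Complement accept states = All states \ Original accept states
= {r0, r1, r2, r3} \ {r0, r2}
{r1, r3}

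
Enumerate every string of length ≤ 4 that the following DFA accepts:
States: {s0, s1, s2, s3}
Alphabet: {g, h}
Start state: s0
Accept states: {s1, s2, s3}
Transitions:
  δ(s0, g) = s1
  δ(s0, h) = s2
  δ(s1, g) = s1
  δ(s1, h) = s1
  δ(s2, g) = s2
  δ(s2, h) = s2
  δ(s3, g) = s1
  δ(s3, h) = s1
g, h, gg, gh, hg, hh, ggg, ggh, ghg, ghh, hgg, hgh, hhg, hhh, gggg, gggh, gghg, gghh, ghgg, ghgh, ghhg, ghhh, hggg, hggh, hghg, hghh, hhgg, hhgh, hhhg, hhhh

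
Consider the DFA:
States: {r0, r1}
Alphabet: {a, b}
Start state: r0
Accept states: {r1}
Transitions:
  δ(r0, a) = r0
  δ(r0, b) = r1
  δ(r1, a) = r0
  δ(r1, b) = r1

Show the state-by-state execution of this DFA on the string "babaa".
read 'b': r0 → r1
  read 'a': r1 → r0
  read 'b': r0 → r1
  read 'a': r1 → r0
  read 'a': r0 → r0
r0 -> r1 -> r0 -> r1 -> r0 -> r0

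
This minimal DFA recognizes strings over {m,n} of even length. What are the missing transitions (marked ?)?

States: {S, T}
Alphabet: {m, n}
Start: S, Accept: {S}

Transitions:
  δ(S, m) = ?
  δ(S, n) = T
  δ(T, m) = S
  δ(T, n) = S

From the language and accept set, identify what each state tracks — S: even length so far; T: odd length so far.
Each missing δ(q, a) is the state matching the new tracked value after reading a.
δ(S, m) = T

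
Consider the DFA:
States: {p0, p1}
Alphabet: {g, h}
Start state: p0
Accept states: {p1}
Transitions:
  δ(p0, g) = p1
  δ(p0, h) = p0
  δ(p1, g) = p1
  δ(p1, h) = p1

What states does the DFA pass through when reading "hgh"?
read 'h': p0 → p0
  read 'g': p0 → p1
  read 'h': p1 → p1
p0 -> p0 -> p1 -> p1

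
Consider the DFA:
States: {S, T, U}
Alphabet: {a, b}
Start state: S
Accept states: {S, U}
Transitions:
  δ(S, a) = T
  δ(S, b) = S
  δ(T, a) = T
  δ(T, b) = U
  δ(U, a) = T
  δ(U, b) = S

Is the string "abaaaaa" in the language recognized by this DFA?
Processing string "abaaaaa":
  S --a--> T
  T --b--> U
  U --a--> T
  T --a--> T
  T --a--> T
  T --a--> T
  T --a--> T
Final state: T
Accept states: {S, U}
No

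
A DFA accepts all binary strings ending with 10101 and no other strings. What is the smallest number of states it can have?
By Myhill–Nerode, count the distinguishable equivalence classes: 6 classes — one per longest suffix of the input that is a prefix of '10101' (lengths 0 through 5); only the length-5 class is accepting.
6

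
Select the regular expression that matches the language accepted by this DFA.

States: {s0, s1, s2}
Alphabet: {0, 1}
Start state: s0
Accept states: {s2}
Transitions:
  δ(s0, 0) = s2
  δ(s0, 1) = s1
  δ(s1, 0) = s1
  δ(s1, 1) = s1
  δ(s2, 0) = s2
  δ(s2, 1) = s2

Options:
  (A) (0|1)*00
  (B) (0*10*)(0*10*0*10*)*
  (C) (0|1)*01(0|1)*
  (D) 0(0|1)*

Check each option against the DFA on short strings; one disagreement eliminates an option:
  (A) (0|1)*00: on '0' the DFA goes s0 → s2 and accepts (s2 ∈ Accept), but the regex does not match it → eliminate
  (B) (0*10*)(0*10*0*10*)*: on '0' the DFA goes s0 → s2 and accepts (s2 ∈ Accept), but the regex does not match it → eliminate
  (C) (0|1)*01(0|1)*: on '0' the DFA goes s0 → s2 and accepts (s2 ∈ Accept), but the regex does not match it → eliminate
  (D) 0(0|1)*: agrees with the DFA on every string of length ≤ 6
Only (D) is consistent with the DFA.
(D) 0(0|1)*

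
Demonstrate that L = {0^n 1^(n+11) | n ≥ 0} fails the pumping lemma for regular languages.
Assume L is regular with pumping length p. Idea: pumping the 0-block breaks the fixed offset of 11.
Choose s = 0^p 1^(p+11) ∈ L. By the pumping lemma, s = xyz with |xy| ≤ p, |y| > 0, so y = 0^k with k ≥ 1. Then xy²z = 0^(p+k) 1^(p+11). For this to be in L we would need p+11 = (p+k)+11, i.e. k = 0, contradicting k ≥ 1. So xy²z ∉ L.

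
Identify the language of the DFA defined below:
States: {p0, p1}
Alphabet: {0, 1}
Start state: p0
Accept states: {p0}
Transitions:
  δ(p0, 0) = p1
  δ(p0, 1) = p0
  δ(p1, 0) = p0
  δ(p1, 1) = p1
Testing a few strings:
  '1' → accept
  '0' → reject
  '100' → accept
  '00' → accept
State roles: p0=even number of 0's so far; p1=odd number of 0's so far
All binary strings with an even number of 0's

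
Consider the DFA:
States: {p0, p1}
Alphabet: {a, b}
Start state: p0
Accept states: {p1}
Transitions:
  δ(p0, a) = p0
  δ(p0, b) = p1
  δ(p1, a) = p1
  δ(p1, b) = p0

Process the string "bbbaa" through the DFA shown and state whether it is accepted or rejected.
Processing string "bbbaa":
  p0 --b--> p1
  p1 --b--> p0
  p0 --b--> p1
  p1 --a--> p1
  p1 --a--> p1
Final state: p1
Accept states: {p1}
Yes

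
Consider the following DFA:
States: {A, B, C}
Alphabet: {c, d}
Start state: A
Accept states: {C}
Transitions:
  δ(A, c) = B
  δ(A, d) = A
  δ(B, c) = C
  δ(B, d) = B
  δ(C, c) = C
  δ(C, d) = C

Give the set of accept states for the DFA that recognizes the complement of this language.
Complement accept states = All states \ Original accept states
= {A, B, C} \ {C}
{A, B}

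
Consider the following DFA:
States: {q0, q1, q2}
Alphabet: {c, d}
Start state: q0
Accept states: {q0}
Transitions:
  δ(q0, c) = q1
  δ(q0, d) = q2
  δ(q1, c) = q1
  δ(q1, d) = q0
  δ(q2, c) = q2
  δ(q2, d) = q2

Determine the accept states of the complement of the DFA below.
Complement accept states = All states \ Original accept states
= {q0, q1, q2} \ {q0}
{q1, q2}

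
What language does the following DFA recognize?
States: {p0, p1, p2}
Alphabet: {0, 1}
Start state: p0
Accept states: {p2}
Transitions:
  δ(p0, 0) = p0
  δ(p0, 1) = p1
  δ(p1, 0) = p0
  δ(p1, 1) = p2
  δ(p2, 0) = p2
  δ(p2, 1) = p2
Testing a few strings:
  '00' → reject
  '0111' → accept
  '1' → reject
  '011' → accept
State roles: p0=no progress toward 11; p1=one trailing 1; p2=substring 11 seen
All binary strings containing the substring 11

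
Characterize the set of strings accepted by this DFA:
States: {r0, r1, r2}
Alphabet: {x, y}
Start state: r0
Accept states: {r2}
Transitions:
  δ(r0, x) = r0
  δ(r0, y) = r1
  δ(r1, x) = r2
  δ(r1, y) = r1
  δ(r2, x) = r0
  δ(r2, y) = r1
Testing a few strings:
  'xxxy' → reject
  'y' → reject
  'yyxx' → reject
  'yy' → reject
State roles: r0=no suffix match; r1=one trailing y; r2=suffix is yx
All strings over {x,y} ending with yx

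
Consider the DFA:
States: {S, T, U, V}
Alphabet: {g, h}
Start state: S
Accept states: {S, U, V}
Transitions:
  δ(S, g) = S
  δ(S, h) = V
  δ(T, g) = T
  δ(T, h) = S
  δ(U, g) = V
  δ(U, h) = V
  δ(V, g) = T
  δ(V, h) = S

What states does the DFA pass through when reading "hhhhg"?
read 'h': S → V
  read 'h': V → S
  read 'h': S → V
  read 'h': V → S
  read 'g': S → S
S -> V -> S -> V -> S -> S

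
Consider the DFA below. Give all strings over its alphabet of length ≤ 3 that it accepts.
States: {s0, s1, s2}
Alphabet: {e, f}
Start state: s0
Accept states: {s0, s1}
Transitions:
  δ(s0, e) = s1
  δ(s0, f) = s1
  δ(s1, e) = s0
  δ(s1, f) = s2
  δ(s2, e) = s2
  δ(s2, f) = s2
ε, e, f, ee, fe, eee, eef, fee, fef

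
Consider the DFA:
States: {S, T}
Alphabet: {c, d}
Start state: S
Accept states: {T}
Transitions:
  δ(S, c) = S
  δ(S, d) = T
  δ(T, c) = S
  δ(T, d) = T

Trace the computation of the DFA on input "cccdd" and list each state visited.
read 'c': S → S
  read 'c': S → S
  read 'c': S → S
  read 'd': S → T
  read 'd': T → T
S -> S -> S -> S -> T -> T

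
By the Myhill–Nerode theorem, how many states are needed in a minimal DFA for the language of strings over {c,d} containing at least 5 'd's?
By Myhill–Nerode, count the distinguishable equivalence classes: 6 classes — having seen 0, 1, …, 4, or ≥5 copies of 'd'; any two classes i < j (j ≤ 5) are distinguished by the string d^(5−j), which takes class j to 5 copies (accepted) but leaves class i below 5 (rejected).
6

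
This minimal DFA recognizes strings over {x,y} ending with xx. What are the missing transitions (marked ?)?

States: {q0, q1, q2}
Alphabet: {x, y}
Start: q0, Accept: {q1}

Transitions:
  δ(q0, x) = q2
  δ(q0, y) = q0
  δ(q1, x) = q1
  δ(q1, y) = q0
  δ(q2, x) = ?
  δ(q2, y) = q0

From the language and accept set, identify what each state tracks — q0: last symbol not x; q1: two trailing x's; q2: one trailing x.
Each missing δ(q, a) is the state matching the new tracked value after reading a.
δ(q2, x) = q1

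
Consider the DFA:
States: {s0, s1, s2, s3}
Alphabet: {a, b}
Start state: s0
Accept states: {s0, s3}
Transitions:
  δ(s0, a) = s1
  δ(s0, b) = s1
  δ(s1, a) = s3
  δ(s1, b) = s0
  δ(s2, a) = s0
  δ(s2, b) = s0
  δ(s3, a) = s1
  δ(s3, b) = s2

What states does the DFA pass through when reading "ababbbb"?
read 'a': s0 → s1
  read 'b': s1 → s0
  read 'a': s0 → s1
  read 'b': s1 → s0
  read 'b': s0 → s1
  read 'b': s1 → s0
  read 'b': s0 → s1
s0 -> s1 -> s0 -> s1 -> s0 -> s1 -> s0 -> s1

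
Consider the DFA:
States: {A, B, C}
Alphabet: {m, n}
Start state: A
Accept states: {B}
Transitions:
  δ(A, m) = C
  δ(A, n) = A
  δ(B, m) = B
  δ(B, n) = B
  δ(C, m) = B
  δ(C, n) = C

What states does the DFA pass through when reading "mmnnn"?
read 'm': A → C
  read 'm': C → B
  read 'n': B → B
  read 'n': B → B
  read 'n': B → B
A -> C -> B -> B -> B -> B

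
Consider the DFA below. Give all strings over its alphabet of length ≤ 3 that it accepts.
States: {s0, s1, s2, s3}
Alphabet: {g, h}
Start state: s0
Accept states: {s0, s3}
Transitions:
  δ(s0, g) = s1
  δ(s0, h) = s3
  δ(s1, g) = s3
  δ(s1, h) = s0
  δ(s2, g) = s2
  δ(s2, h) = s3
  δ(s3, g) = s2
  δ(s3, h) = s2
ε, h, gg, gh, ghh, hgh, hhh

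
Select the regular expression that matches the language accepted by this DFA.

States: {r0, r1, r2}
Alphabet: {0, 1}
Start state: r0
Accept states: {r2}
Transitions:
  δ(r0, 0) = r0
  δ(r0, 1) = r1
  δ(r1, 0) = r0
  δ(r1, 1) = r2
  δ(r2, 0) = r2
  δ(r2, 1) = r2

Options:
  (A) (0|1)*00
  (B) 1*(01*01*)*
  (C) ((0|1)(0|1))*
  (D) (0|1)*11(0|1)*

Check each option against the DFA on short strings; one disagreement eliminates an option:
  (A) (0|1)*00: on '00' the DFA goes r0 → r0 → r0 and rejects (r0 ∉ Accept), but the regex matches it → eliminate
  (B) 1*(01*01*)*: on ε the DFA stays in r0 and rejects (r0 ∉ Accept), but the regex matches it → eliminate
  (C) ((0|1)(0|1))*: on ε the DFA stays in r0 and rejects (r0 ∉ Accept), but the regex matches it → eliminate
  (D) (0|1)*11(0|1)*: agrees with the DFA on every string of length ≤ 6
Only (D) is consistent with the DFA.
(D) (0|1)*11(0|1)*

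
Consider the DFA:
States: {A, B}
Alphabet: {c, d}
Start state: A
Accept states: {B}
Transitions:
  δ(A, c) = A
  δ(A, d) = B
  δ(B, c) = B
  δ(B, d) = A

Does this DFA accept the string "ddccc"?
Processing string "ddccc":
  A --d--> B
  B --d--> A
  A --c--> A
  A --c--> A
  A --c--> A
Final state: A
Accept states: {B}
No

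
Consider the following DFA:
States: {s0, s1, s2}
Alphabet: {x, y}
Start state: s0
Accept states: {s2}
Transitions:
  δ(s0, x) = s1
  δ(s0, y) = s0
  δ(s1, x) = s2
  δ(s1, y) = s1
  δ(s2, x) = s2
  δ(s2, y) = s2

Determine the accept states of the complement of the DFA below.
Complement accept states = All states \ Original accept states
= {s0, s1, s2} \ {s2}
{s0, s1}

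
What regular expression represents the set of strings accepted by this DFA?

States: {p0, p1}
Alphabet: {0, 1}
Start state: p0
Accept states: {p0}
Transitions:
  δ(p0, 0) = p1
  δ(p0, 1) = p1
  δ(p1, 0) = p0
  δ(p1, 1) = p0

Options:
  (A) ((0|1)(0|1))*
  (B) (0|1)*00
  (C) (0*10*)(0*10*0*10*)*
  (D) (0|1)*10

Check each option against the DFA on short strings; one disagreement eliminates an option:
  (A) ((0|1)(0|1))*: agrees with the DFA on every string of length ≤ 6
  (B) (0|1)*00: on ε the DFA stays in p0 and accepts (p0 ∈ Accept), but the regex does not match it → eliminate
  (C) (0*10*)(0*10*0*10*)*: on ε the DFA stays in p0 and accepts (p0 ∈ Accept), but the regex does not match it → eliminate
  (D) (0|1)*10: on ε the DFA stays in p0 and accepts (p0 ∈ Accept), but the regex does not match it → eliminate
Only (A) is consistent with the DFA.
(A) ((0|1)(0|1))*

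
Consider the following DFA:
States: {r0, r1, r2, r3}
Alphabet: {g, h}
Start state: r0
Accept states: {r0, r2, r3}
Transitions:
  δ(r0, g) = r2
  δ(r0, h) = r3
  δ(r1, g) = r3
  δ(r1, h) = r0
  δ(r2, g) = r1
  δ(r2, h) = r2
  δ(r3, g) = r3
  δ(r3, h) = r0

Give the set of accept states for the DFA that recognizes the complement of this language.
Complement accept states = All states \ Original accept states
= {r0, r1, r2, r3} \ {r0, r2, r3}
{r1}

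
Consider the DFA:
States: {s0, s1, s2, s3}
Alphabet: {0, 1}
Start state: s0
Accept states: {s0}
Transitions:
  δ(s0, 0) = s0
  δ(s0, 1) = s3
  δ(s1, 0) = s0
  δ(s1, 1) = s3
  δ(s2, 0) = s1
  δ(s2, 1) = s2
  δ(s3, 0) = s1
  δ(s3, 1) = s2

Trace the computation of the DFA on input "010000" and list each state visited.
read '0': s0 → s0
  read '1': s0 → s3
  read '0': s3 → s1
  read '0': s1 → s0
  read '0': s0 → s0
  read '0': s0 → s0
s0 -> s0 -> s3 -> s1 -> s0 -> s0 -> s0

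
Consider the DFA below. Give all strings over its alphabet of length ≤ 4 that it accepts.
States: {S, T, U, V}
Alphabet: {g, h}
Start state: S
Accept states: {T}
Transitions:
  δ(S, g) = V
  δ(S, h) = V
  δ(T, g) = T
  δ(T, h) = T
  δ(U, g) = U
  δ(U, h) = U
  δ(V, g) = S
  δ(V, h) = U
None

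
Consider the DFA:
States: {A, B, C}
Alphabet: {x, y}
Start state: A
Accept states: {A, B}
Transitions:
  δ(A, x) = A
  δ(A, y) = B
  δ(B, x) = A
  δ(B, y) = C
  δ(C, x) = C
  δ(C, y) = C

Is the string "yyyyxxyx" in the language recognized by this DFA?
Processing string "yyyyxxyx":
  A --y--> B
  B --y--> C
  C --y--> C
  C --y--> C
  C --x--> C
  C --x--> C
  C --y--> C
  C --x--> C
Final state: C
Accept states: {A, B}
No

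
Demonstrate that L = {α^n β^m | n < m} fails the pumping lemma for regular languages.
Assume L is regular with pumping length p. Idea: pumping up the α-block makes the α-count reach the β-count.
Choose s = α^p β^(p+1) ∈ L. By the pumping lemma, s = xyz with |xy| ≤ p, |y| > 0, so y = α^k with k ≥ 1. Then xy²z = α^(p+k) β^(p+1). Since p+k ≥ p+1, the number of α's is no longer strictly less than the number of β's, so xy²z ∉ L.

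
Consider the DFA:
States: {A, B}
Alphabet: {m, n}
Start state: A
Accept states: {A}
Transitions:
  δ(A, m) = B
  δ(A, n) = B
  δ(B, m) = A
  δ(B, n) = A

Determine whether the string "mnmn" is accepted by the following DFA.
Processing string "mnmn":
  A --m--> B
  B --n--> A
  A --m--> B
  B --n--> A
Final state: A
Accept states: {A}
Yes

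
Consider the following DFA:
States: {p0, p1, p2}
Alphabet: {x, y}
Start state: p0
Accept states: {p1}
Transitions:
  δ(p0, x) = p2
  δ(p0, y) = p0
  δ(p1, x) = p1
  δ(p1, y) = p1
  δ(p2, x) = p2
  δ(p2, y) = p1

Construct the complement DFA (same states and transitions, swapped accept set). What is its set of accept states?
Complement accept states = All states \ Original accept states
= {p0, p1, p2} \ {p1}
{p0, p2}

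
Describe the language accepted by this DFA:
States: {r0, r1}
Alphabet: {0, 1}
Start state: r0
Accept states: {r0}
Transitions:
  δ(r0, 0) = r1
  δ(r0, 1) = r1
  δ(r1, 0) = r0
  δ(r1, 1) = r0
Testing a few strings:
  '100' → reject
  '1' → reject
  '101' → reject
  '00' → accept
State roles: r0=even length so far; r1=odd length so far
All binary strings of even length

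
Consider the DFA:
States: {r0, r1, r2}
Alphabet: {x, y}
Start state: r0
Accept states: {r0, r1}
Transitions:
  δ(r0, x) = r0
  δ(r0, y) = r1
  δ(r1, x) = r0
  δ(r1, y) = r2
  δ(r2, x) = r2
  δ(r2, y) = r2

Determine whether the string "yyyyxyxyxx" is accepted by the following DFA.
Processing string "yyyyxyxyxx":
  r0 --y--> r1
  r1 --y--> r2
  r2 --y--> r2
  r2 --y--> r2
  r2 --x--> r2
  r2 --y--> r2
  r2 --x--> r2
  r2 --y--> r2
  r2 --x--> r2
  r2 --x--> r2
Final state: r2
Accept states: {r0, r1}
No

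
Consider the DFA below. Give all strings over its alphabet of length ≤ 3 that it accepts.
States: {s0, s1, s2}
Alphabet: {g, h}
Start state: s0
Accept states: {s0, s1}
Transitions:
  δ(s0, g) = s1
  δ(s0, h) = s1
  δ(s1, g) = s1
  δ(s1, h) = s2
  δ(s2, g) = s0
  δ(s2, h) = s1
ε, g, h, gg, hg, ggg, ghg, ghh, hgg, hhg, hhh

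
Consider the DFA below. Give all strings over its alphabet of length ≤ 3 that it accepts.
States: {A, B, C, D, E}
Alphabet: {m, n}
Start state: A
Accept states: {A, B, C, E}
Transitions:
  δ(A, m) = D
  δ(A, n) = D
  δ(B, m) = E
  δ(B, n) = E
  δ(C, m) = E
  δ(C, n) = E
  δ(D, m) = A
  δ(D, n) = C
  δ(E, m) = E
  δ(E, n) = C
ε, mm, mn, nm, nn, mnm, mnn, nnm, nnn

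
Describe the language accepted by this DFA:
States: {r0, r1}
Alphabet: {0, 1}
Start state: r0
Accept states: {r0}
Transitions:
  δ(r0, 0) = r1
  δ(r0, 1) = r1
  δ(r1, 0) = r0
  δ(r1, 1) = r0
Testing a few strings:
  '000' → reject
  '1' → reject
  '010' → reject
  '11' → accept
State roles: r0=even length so far; r1=odd length so far
All binary strings of even length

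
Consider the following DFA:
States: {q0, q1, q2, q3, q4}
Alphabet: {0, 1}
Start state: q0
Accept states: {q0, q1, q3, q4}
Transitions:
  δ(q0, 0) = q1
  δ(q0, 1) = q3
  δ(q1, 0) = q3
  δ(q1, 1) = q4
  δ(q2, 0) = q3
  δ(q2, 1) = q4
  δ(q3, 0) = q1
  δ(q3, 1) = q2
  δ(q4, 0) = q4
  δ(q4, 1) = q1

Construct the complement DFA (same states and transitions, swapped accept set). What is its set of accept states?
Complement accept states = All states \ Original accept states
= {q0, q1, q2, q3, q4} \ {q0, q1, q3, q4}
{q2}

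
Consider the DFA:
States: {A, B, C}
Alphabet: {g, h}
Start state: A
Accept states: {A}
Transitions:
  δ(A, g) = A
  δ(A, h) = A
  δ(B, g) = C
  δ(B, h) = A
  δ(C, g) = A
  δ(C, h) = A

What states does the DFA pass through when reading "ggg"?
read 'g': A → A
  read 'g': A → A
  read 'g': A → A
A -> A -> A -> A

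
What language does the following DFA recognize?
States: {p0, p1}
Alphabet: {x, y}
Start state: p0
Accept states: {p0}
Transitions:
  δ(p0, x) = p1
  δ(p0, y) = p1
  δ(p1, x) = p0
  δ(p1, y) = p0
Testing a few strings:
  'xxx' → reject
  'x' → reject
  'xy' → accept
  'xyy' → reject
State roles: p0=even length so far; p1=odd length so far
All strings over {x,y} of even length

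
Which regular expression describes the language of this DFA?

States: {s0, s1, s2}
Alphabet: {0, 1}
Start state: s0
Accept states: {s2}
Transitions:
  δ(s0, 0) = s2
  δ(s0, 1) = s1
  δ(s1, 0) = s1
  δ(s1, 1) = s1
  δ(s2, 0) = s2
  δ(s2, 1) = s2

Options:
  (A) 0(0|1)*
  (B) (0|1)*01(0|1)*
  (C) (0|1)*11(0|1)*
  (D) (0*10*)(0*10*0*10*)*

Check each option against the DFA on short strings; one disagreement eliminates an option:
  (A) 0(0|1)*: agrees with the DFA on every string of length ≤ 6
  (B) (0|1)*01(0|1)*: on '0' the DFA goes s0 → s2 and accepts (s2 ∈ Accept), but the regex does not match it → eliminate
  (C) (0|1)*11(0|1)*: on '0' the DFA goes s0 → s2 and accepts (s2 ∈ Accept), but the regex does not match it → eliminate
  (D) (0*10*)(0*10*0*10*)*: on '0' the DFA goes s0 → s2 and accepts (s2 ∈ Accept), but the regex does not match it → eliminate
Only (A) is consistent with the DFA.
(A) 0(0|1)*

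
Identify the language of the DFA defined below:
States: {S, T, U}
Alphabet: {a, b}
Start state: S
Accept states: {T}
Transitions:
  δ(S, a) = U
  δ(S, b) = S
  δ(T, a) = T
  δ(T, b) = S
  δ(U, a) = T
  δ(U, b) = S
Testing a few strings:
  'a' → reject
  'ba' → reject
  'aaaa' → accept
  'bab' → reject
State roles: S=last symbol not a; T=two trailing a's; U=one trailing a
All strings over {a,b} ending with aa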